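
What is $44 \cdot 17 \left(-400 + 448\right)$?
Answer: $35904$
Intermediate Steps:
$44 \cdot 17 \left(-400 + 448\right) = 748 \cdot 48 = 35904$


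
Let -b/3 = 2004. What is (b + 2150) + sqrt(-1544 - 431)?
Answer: -3862 + 5*I*sqrt(79) ≈ -3862.0 + 44.441*I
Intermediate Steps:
b = -6012 (b = -3*2004 = -6012)
(b + 2150) + sqrt(-1544 - 431) = (-6012 + 2150) + sqrt(-1544 - 431) = -3862 + sqrt(-1975) = -3862 + 5*I*sqrt(79)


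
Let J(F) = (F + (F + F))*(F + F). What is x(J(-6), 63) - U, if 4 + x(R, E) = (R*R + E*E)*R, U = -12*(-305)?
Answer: 10931336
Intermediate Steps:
J(F) = 6*F**2 (J(F) = (F + 2*F)*(2*F) = (3*F)*(2*F) = 6*F**2)
U = 3660
x(R, E) = -4 + R*(E**2 + R**2) (x(R, E) = -4 + (R*R + E*E)*R = -4 + (R**2 + E**2)*R = -4 + (E**2 + R**2)*R = -4 + R*(E**2 + R**2))
x(J(-6), 63) - U = (-4 + (6*(-6)**2)**3 + (6*(-6)**2)*63**2) - 1*3660 = (-4 + (6*36)**3 + (6*36)*3969) - 3660 = (-4 + 216**3 + 216*3969) - 3660 = (-4 + 10077696 + 857304) - 3660 = 10934996 - 3660 = 10931336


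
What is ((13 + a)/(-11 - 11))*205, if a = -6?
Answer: -1435/22 ≈ -65.227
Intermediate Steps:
((13 + a)/(-11 - 11))*205 = ((13 - 6)/(-11 - 11))*205 = (7/(-22))*205 = (7*(-1/22))*205 = -7/22*205 = -1435/22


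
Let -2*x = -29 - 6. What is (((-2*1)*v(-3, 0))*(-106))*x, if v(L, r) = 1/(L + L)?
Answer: -1855/3 ≈ -618.33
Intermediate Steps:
x = 35/2 (x = -(-29 - 6)/2 = -½*(-35) = 35/2 ≈ 17.500)
v(L, r) = 1/(2*L)
(((-2*1)*v(-3, 0))*(-106))*x = (((-2*1)*((½)/(-3)))*(-106))*(35/2) = (-(-1)/3*(-106))*(35/2) = (-2*(-⅙)*(-106))*(35/2) = ((⅓)*(-106))*(35/2) = -106/3*35/2 = -1855/3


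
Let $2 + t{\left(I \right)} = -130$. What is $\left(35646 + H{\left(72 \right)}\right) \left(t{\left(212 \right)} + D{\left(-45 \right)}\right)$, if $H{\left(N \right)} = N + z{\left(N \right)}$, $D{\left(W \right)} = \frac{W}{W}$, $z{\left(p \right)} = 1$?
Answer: $-4679189$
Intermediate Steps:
$D{\left(W \right)} = 1$
$t{\left(I \right)} = -132$ ($t{\left(I \right)} = -2 - 130 = -132$)
$H{\left(N \right)} = 1 + N$ ($H{\left(N \right)} = N + 1 = 1 + N$)
$\left(35646 + H{\left(72 \right)}\right) \left(t{\left(212 \right)} + D{\left(-45 \right)}\right) = \left(35646 + \left(1 + 72\right)\right) \left(-132 + 1\right) = \left(35646 + 73\right) \left(-131\right) = 35719 \left(-131\right) = -4679189$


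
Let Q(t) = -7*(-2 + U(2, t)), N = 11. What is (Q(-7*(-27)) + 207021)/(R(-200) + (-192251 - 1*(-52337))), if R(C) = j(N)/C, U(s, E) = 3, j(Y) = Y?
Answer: -41402800/27982811 ≈ -1.4796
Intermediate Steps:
R(C) = 11/C
Q(t) = -7 (Q(t) = -7*(-2 + 3) = -7*1 = -7)
(Q(-7*(-27)) + 207021)/(R(-200) + (-192251 - 1*(-52337))) = (-7 + 207021)/(11/(-200) + (-192251 - 1*(-52337))) = 207014/(11*(-1/200) + (-192251 + 52337)) = 207014/(-11/200 - 139914) = 207014/(-27982811/200) = 207014*(-200/27982811) = -41402800/27982811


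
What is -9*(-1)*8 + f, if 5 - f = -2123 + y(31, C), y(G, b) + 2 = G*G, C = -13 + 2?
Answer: 1241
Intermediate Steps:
C = -11
y(G, b) = -2 + G**2 (y(G, b) = -2 + G*G = -2 + G**2)
f = 1169 (f = 5 - (-2123 + (-2 + 31**2)) = 5 - (-2123 + (-2 + 961)) = 5 - (-2123 + 959) = 5 - 1*(-1164) = 5 + 1164 = 1169)
-9*(-1)*8 + f = -9*(-1)*8 + 1169 = 9*8 + 1169 = 72 + 1169 = 1241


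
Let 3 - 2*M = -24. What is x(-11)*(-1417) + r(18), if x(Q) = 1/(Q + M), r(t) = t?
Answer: -2744/5 ≈ -548.80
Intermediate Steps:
M = 27/2 (M = 3/2 - ½*(-24) = 3/2 + 12 = 27/2 ≈ 13.500)
x(Q) = 1/(27/2 + Q) (x(Q) = 1/(Q + 27/2) = 1/(27/2 + Q))
x(-11)*(-1417) + r(18) = (2/(27 + 2*(-11)))*(-1417) + 18 = (2/(27 - 22))*(-1417) + 18 = (2/5)*(-1417) + 18 = (2*(⅕))*(-1417) + 18 = (⅖)*(-1417) + 18 = -2834/5 + 18 = -2744/5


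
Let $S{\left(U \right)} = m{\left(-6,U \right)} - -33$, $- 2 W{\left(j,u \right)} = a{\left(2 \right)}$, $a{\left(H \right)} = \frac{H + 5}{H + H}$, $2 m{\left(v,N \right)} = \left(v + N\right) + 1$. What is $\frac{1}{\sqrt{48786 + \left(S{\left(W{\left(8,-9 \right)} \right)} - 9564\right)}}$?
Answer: $\frac{4 \sqrt{12817}}{89719} \approx 0.0050474$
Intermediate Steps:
$m{\left(v,N \right)} = \frac{1}{2} + \frac{N}{2} + \frac{v}{2}$ ($m{\left(v,N \right)} = \frac{\left(v + N\right) + 1}{2} = \frac{\left(N + v\right) + 1}{2} = \frac{1 + N + v}{2} = \frac{1}{2} + \frac{N}{2} + \frac{v}{2}$)
$a{\left(H \right)} = \frac{5 + H}{2 H}$
$W{\left(j,u \right)} = - \frac{7}{8}$ ($W{\left(j,u \right)} = - \frac{\frac{1}{2} \cdot \frac{1}{2} \left(5 + 2\right)}{2} = - \frac{\frac{1}{2} \cdot \frac{1}{2} \cdot 7}{2} = \left(- \frac{1}{2}\right) \frac{7}{4} = - \frac{7}{8}$)
$S{\left(U \right)} = \frac{61}{2} + \frac{U}{2}$ ($S{\left(U \right)} = \left(\frac{1}{2} + \frac{U}{2} + \frac{1}{2} \left(-6\right)\right) - -33 = \left(\frac{1}{2} + \frac{U}{2} - 3\right) + 33 = \left(- \frac{5}{2} + \frac{U}{2}\right) + 33 = \frac{61}{2} + \frac{U}{2}$)
$\frac{1}{\sqrt{48786 + \left(S{\left(W{\left(8,-9 \right)} \right)} - 9564\right)}} = \frac{1}{\sqrt{48786 + \left(\left(\frac{61}{2} + \frac{1}{2} \left(- \frac{7}{8}\right)\right) - 9564\right)}} = \frac{1}{\sqrt{48786 + \left(\left(\frac{61}{2} - \frac{7}{16}\right) - 9564\right)}} = \frac{1}{\sqrt{48786 + \left(\frac{481}{16} - 9564\right)}} = \frac{1}{\sqrt{48786 - \frac{152543}{16}}} = \frac{1}{\sqrt{\frac{628033}{16}}} = \frac{1}{\frac{7}{4} \sqrt{12817}} = \frac{4 \sqrt{12817}}{89719}$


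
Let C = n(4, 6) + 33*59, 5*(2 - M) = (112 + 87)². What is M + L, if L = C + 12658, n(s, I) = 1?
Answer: 33439/5 ≈ 6687.8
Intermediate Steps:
M = -39591/5 (M = 2 - (112 + 87)²/5 = 2 - ⅕*199² = 2 - ⅕*39601 = 2 - 39601/5 = -39591/5 ≈ -7918.2)
C = 1948 (C = 1 + 33*59 = 1 + 1947 = 1948)
L = 14606 (L = 1948 + 12658 = 14606)
M + L = -39591/5 + 14606 = 33439/5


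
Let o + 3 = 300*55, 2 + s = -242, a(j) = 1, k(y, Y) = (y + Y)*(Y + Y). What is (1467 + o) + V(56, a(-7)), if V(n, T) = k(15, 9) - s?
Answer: 18640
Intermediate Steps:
k(y, Y) = 2*Y*(Y + y) (k(y, Y) = (Y + y)*(2*Y) = 2*Y*(Y + y))
s = -244 (s = -2 - 242 = -244)
V(n, T) = 676 (V(n, T) = 2*9*(9 + 15) - 1*(-244) = 2*9*24 + 244 = 432 + 244 = 676)
o = 16497 (o = -3 + 300*55 = -3 + 16500 = 16497)
(1467 + o) + V(56, a(-7)) = (1467 + 16497) + 676 = 17964 + 676 = 18640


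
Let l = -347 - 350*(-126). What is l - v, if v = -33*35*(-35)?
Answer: 3328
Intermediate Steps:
l = 43753 (l = -347 + 44100 = 43753)
v = 40425 (v = -1155*(-35) = 40425)
l - v = 43753 - 1*40425 = 43753 - 40425 = 3328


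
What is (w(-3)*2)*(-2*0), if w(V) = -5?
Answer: 0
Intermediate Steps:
(w(-3)*2)*(-2*0) = (-5*2)*(-2*0) = -10*0 = 0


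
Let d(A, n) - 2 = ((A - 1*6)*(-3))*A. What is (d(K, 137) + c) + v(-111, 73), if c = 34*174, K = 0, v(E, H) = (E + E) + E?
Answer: 5585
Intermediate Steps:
v(E, H) = 3*E (v(E, H) = 2*E + E = 3*E)
d(A, n) = 2 + A*(18 - 3*A) (d(A, n) = 2 + ((A - 1*6)*(-3))*A = 2 + ((A - 6)*(-3))*A = 2 + ((-6 + A)*(-3))*A = 2 + (18 - 3*A)*A = 2 + A*(18 - 3*A))
c = 5916
(d(K, 137) + c) + v(-111, 73) = ((2 - 3*0² + 18*0) + 5916) + 3*(-111) = ((2 - 3*0 + 0) + 5916) - 333 = ((2 + 0 + 0) + 5916) - 333 = (2 + 5916) - 333 = 5918 - 333 = 5585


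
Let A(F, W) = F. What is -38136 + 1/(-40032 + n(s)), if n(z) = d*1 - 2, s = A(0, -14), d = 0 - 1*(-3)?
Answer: -1526622217/40031 ≈ -38136.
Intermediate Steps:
d = 3 (d = 0 + 3 = 3)
s = 0
n(z) = 1 (n(z) = 3*1 - 2 = 3 - 2 = 1)
-38136 + 1/(-40032 + n(s)) = -38136 + 1/(-40032 + 1) = -38136 + 1/(-40031) = -38136 - 1/40031 = -1526622217/40031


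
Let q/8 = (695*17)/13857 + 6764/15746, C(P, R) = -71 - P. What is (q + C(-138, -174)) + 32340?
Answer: 3536598360479/109096161 ≈ 32417.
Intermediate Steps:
q = 1119070952/109096161 (q = 8*((695*17)/13857 + 6764/15746) = 8*(11815*(1/13857) + 6764*(1/15746)) = 8*(11815/13857 + 3382/7873) = 8*(139883869/109096161) = 1119070952/109096161 ≈ 10.258)
(q + C(-138, -174)) + 32340 = (1119070952/109096161 + (-71 - 1*(-138))) + 32340 = (1119070952/109096161 + (-71 + 138)) + 32340 = (1119070952/109096161 + 67) + 32340 = 8428513739/109096161 + 32340 = 3536598360479/109096161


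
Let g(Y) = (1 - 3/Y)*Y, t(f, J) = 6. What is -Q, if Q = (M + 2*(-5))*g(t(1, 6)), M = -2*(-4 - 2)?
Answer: -6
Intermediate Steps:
g(Y) = Y*(1 - 3/Y)
M = 12 (M = -2*(-6) = 12)
Q = 6 (Q = (12 + 2*(-5))*(-3 + 6) = (12 - 10)*3 = 2*3 = 6)
-Q = -1*6 = -6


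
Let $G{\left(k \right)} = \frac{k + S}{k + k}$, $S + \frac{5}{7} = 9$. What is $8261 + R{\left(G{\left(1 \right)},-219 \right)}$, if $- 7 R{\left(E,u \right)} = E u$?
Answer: $\frac{823813}{98} \approx 8406.3$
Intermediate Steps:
$S = \frac{58}{7}$ ($S = - \frac{5}{7} + 9 = \frac{58}{7} \approx 8.2857$)
$G{\left(k \right)} = \frac{\frac{58}{7} + k}{2 k}$ ($G{\left(k \right)} = \frac{k + \frac{58}{7}}{k + k} = \frac{\frac{58}{7} + k}{2 k}$)
$R{\left(E,u \right)} = - \frac{E u}{7}$
$8261 + R{\left(G{\left(1 \right)},-219 \right)} = 8261 - \frac{1}{7} \frac{58 + 7 \cdot 1}{14 \cdot 1} \left(-219\right) = 8261 - \frac{1}{7} \cdot \frac{1}{14} \cdot 1 \left(58 + 7\right) \left(-219\right) = 8261 - \frac{1}{7} \cdot \frac{1}{14} \cdot 1 \cdot 65 \left(-219\right) = 8261 - \frac{65}{98} \left(-219\right) = 8261 + \frac{14235}{98} = \frac{823813}{98}$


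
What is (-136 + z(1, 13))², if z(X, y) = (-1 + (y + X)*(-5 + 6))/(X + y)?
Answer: 3575881/196 ≈ 18244.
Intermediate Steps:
z(X, y) = (-1 + X + y)/(X + y) (z(X, y) = (-1 + (X + y)*1)/(X + y) = (-1 + (X + y))/(X + y) = (-1 + X + y)/(X + y))
(-136 + z(1, 13))² = (-136 + (-1 + 1 + 13)/(1 + 13))² = (-136 + 13/14)² = (-1891/14)² = 3575881/196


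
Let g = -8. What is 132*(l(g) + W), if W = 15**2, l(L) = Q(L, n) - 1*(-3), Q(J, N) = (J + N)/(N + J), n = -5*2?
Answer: 30228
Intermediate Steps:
n = -10
Q(J, N) = 1 (Q(J, N) = (J + N)/(J + N) = 1)
l(L) = 4 (l(L) = 1 - 1*(-3) = 1 + 3 = 4)
W = 225
132*(l(g) + W) = 132*(4 + 225) = 132*229 = 30228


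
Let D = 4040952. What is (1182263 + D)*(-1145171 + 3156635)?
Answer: 10506308936760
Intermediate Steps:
(1182263 + D)*(-1145171 + 3156635) = (1182263 + 4040952)*(-1145171 + 3156635) = 5223215*2011464 = 10506308936760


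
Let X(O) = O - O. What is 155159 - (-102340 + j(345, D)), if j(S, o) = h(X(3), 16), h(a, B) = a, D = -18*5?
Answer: 257499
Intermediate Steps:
D = -90
X(O) = 0
j(S, o) = 0
155159 - (-102340 + j(345, D)) = 155159 - (-102340 + 0) = 155159 - 1*(-102340) = 155159 + 102340 = 257499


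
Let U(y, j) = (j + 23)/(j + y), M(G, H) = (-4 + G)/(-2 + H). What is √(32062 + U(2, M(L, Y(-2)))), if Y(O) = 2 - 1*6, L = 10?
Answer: 2*√8021 ≈ 179.12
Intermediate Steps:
Y(O) = -4 (Y(O) = 2 - 6 = -4)
M(G, H) = (-4 + G)/(-2 + H)
U(y, j) = (23 + j)/(j + y)
√(32062 + U(2, M(L, Y(-2)))) = √(32062 + (23 + (-4 + 10)/(-2 - 4))/((-4 + 10)/(-2 - 4) + 2)) = √(32062 + (23 + 6/(-6))/(6/(-6) + 2)) = √(32062 + (23 - ⅙*6)/(-⅙*6 + 2)) = √(32062 + (23 - 1)/(-1 + 2)) = √(32062 + 22/1) = √(32062 + 1*22) = √(32062 + 22) = √32084 = 2*√8021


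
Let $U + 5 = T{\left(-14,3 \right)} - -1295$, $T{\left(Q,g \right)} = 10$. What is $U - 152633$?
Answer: $-151333$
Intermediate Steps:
$U = 1300$ ($U = -5 + \left(10 - -1295\right) = -5 + \left(10 + 1295\right) = -5 + 1305 = 1300$)
$U - 152633 = 1300 - 152633 = -151333$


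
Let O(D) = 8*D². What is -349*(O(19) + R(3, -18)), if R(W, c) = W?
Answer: -1008959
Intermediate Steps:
-349*(O(19) + R(3, -18)) = -349*(8*19² + 3) = -349*(8*361 + 3) = -349*(2888 + 3) = -349*2891 = -1008959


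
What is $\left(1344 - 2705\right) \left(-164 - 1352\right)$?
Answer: $2063276$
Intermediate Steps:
$\left(1344 - 2705\right) \left(-164 - 1352\right) = \left(-1361\right) \left(-1516\right) = 2063276$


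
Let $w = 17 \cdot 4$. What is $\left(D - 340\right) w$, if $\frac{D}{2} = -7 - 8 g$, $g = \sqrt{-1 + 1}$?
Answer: $-24072$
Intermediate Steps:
$g = 0$ ($g = \sqrt{0} = 0$)
$w = 68$
$D = -14$ ($D = 2 \left(-7 - 0\right) = 2 \left(-7 + 0\right) = 2 \left(-7\right) = -14$)
$\left(D - 340\right) w = \left(-14 - 340\right) 68 = \left(-354\right) 68 = -24072$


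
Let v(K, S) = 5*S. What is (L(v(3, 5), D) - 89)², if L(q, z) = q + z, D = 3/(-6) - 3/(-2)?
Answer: 3969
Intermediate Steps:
D = 1 (D = 3*(-⅙) - 3*(-½) = -½ + 3/2 = 1)
(L(v(3, 5), D) - 89)² = ((5*5 + 1) - 89)² = ((25 + 1) - 89)² = (26 - 89)² = (-63)² = 3969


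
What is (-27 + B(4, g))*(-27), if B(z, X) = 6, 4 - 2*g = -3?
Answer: 567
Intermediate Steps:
g = 7/2 (g = 2 - ½*(-3) = 2 + 3/2 = 7/2 ≈ 3.5000)
(-27 + B(4, g))*(-27) = (-27 + 6)*(-27) = -21*(-27) = 567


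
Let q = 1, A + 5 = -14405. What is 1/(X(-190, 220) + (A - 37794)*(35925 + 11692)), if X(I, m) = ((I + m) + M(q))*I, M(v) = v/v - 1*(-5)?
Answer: -1/2485804708 ≈ -4.0228e-10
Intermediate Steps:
A = -14410 (A = -5 - 14405 = -14410)
M(v) = 6 (M(v) = 1 + 5 = 6)
X(I, m) = I*(6 + I + m) (X(I, m) = ((I + m) + 6)*I = (6 + I + m)*I = I*(6 + I + m))
1/(X(-190, 220) + (A - 37794)*(35925 + 11692)) = 1/(-190*(6 - 190 + 220) + (-14410 - 37794)*(35925 + 11692)) = 1/(-190*36 - 52204*47617) = 1/(-6840 - 2485797868) = 1/(-2485804708) = -1/2485804708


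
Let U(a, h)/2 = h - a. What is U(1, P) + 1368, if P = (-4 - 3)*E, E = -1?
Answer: 1380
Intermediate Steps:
P = 7 (P = (-4 - 3)*(-1) = -7*(-1) = 7)
U(a, h) = -2*a + 2*h (U(a, h) = 2*(h - a) = -2*a + 2*h)
U(1, P) + 1368 = (-2*1 + 2*7) + 1368 = (-2 + 14) + 1368 = 12 + 1368 = 1380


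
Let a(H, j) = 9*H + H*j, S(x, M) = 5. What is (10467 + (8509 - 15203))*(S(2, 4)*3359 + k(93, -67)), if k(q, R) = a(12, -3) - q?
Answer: 63288302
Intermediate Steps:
k(q, R) = 72 - q (k(q, R) = 12*(9 - 3) - q = 12*6 - q = 72 - q)
(10467 + (8509 - 15203))*(S(2, 4)*3359 + k(93, -67)) = (10467 + (8509 - 15203))*(5*3359 + (72 - 1*93)) = (10467 - 6694)*(16795 + (72 - 93)) = 3773*(16795 - 21) = 3773*16774 = 63288302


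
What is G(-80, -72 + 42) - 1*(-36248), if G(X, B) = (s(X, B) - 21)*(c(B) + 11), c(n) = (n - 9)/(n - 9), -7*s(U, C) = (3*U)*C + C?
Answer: 165932/7 ≈ 23705.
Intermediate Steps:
s(U, C) = -C/7 - 3*C*U/7 (s(U, C) = -((3*U)*C + C)/7 = -(3*C*U + C)/7 = -(C + 3*C*U)/7 = -C/7 - 3*C*U/7)
c(n) = 1 (c(n) = (-9 + n)/(-9 + n) = 1)
G(X, B) = -252 - 12*B*(1 + 3*X)/7 (G(X, B) = (-B*(1 + 3*X)/7 - 21)*(1 + 11) = (-21 - B*(1 + 3*X)/7)*12 = -252 - 12*B*(1 + 3*X)/7)
G(-80, -72 + 42) - 1*(-36248) = (-252 - 12*(-72 + 42)*(1 + 3*(-80))/7) - 1*(-36248) = (-252 - 12/7*(-30)*(1 - 240)) + 36248 = (-252 - 12/7*(-30)*(-239)) + 36248 = (-252 - 86040/7) + 36248 = -87804/7 + 36248 = 165932/7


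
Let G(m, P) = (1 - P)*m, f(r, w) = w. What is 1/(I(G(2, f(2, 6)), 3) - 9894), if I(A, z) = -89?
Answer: -1/9983 ≈ -0.00010017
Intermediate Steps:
G(m, P) = m*(1 - P)
1/(I(G(2, f(2, 6)), 3) - 9894) = 1/(-89 - 9894) = 1/(-9983) = -1/9983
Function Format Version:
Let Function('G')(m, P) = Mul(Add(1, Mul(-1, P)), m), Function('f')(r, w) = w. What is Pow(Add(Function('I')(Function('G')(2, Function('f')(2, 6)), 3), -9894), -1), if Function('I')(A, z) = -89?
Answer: Rational(-1, 9983) ≈ -0.00010017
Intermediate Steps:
Function('G')(m, P) = Mul(m, Add(1, Mul(-1, P)))
Pow(Add(Function('I')(Function('G')(2, Function('f')(2, 6)), 3), -9894), -1) = Pow(Add(-89, -9894), -1) = Pow(-9983, -1) = Rational(-1, 9983)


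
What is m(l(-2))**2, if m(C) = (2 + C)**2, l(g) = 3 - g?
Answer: 2401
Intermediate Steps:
m(l(-2))**2 = ((2 + (3 - 1*(-2)))**2)**2 = ((2 + (3 + 2))**2)**2 = ((2 + 5)**2)**2 = (7**2)**2 = 49**2 = 2401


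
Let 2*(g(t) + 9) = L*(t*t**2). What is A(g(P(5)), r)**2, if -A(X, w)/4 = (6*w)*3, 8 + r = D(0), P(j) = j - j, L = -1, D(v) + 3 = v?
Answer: 627264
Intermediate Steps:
D(v) = -3 + v
P(j) = 0
r = -11 (r = -8 + (-3 + 0) = -8 - 3 = -11)
g(t) = -9 - t**3/2 (g(t) = -9 + (-t*t**2)/2 = -9 + (-t**3)/2 = -9 - t**3/2)
A(X, w) = -72*w (A(X, w) = -4*6*w*3 = -72*w)
A(g(P(5)), r)**2 = (-72*(-11))**2 = 792**2 = 627264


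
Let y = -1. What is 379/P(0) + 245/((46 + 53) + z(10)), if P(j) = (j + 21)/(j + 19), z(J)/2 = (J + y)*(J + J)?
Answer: 1103468/3213 ≈ 343.44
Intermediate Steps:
z(J) = 4*J*(-1 + J) (z(J) = 2*((J - 1)*(J + J)) = 2*((-1 + J)*(2*J)) = 2*(2*J*(-1 + J)) = 4*J*(-1 + J))
P(j) = (21 + j)/(19 + j)
379/P(0) + 245/((46 + 53) + z(10)) = 379/(((21 + 0)/(19 + 0))) + 245/((46 + 53) + 4*10*(-1 + 10)) = 379/((21/19)) + 245/(99 + 4*10*9) = 379/(((1/19)*21)) + 245/(99 + 360) = 379/(21/19) + 245/459 = 379*(19/21) + 245*(1/459) = 7201/21 + 245/459 = 1103468/3213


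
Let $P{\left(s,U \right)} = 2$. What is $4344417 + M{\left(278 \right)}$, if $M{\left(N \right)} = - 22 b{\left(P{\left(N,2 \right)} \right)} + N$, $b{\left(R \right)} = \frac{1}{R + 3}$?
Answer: $\frac{21723453}{5} \approx 4.3447 \cdot 10^{6}$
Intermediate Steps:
$b{\left(R \right)} = \frac{1}{3 + R}$
$M{\left(N \right)} = - \frac{22}{5} + N$ ($M{\left(N \right)} = - \frac{22}{3 + 2} + N = - \frac{22}{5} + N$)
$4344417 + M{\left(278 \right)} = 4344417 + \left(- \frac{22}{5} + 278\right) = 4344417 + \frac{1368}{5} = \frac{21723453}{5}$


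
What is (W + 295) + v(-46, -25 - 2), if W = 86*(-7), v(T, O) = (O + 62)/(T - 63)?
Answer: -33498/109 ≈ -307.32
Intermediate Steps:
v(T, O) = (62 + O)/(-63 + T)
W = -602
(W + 295) + v(-46, -25 - 2) = (-602 + 295) + (62 + (-25 - 2))/(-63 - 46) = -307 + (62 - 27)/(-109) = -307 - 1/109*35 = -307 - 35/109 = -33498/109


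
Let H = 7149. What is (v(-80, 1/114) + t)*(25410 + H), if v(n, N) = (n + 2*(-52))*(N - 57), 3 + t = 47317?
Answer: 35756532566/19 ≈ 1.8819e+9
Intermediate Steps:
t = 47314 (t = -3 + 47317 = 47314)
v(n, N) = (-104 + n)*(-57 + N) (v(n, N) = (n - 104)*(-57 + N) = (-104 + n)*(-57 + N))
(v(-80, 1/114) + t)*(25410 + H) = ((5928 - 104/114 - 57*(-80) - 80/114) + 47314)*(25410 + 7149) = ((5928 - 104*1/114 + 4560 + (1/114)*(-80)) + 47314)*32559 = ((5928 - 52/57 + 4560 - 40/57) + 47314)*32559 = (597724/57 + 47314)*32559 = (3294622/57)*32559 = 35756532566/19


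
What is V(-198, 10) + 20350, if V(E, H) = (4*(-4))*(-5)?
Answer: 20430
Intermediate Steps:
V(E, H) = 80 (V(E, H) = -16*(-5) = 80)
V(-198, 10) + 20350 = 80 + 20350 = 20430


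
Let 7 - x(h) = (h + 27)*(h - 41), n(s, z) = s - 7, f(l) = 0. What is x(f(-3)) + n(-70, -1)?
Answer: 1037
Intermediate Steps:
n(s, z) = -7 + s
x(h) = 7 - (-41 + h)*(27 + h) (x(h) = 7 - (h + 27)*(h - 41) = 7 - (27 + h)*(-41 + h) = 7 - (-41 + h)*(27 + h))
x(f(-3)) + n(-70, -1) = (1114 - 1*0**2 + 14*0) + (-7 - 70) = (1114 - 1*0 + 0) - 77 = (1114 + 0 + 0) - 77 = 1114 - 77 = 1037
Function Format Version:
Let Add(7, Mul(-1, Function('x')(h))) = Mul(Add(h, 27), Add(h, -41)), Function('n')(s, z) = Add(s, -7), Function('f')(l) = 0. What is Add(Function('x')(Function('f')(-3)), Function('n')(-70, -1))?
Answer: 1037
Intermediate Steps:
Function('n')(s, z) = Add(-7, s)
Function('x')(h) = Add(7, Mul(-1, Add(-41, h), Add(27, h))) (Function('x')(h) = Add(7, Mul(-1, Mul(Add(h, 27), Add(h, -41)))) = Add(7, Mul(-1, Mul(Add(27, h), Add(-41, h)))) = Add(7, Mul(-1, Mul(Add(-41, h), Add(27, h)))) = Add(7, Mul(-1, Add(-41, h), Add(27, h))))
Add(Function('x')(Function('f')(-3)), Function('n')(-70, -1)) = Add(Add(1114, Mul(-1, Pow(0, 2)), Mul(14, 0)), Add(-7, -70)) = Add(Add(1114, Mul(-1, 0), 0), -77) = Add(Add(1114, 0, 0), -77) = Add(1114, -77) = 1037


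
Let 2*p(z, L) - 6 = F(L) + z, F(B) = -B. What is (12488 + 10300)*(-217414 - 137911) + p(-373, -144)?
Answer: -16194292423/2 ≈ -8.0971e+9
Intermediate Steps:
p(z, L) = 3 + z/2 - L/2 (p(z, L) = 3 + (-L + z)/2 = 3 + (z - L)/2 = 3 + (z/2 - L/2) = 3 + z/2 - L/2)
(12488 + 10300)*(-217414 - 137911) + p(-373, -144) = (12488 + 10300)*(-217414 - 137911) + (3 + (1/2)*(-373) - 1/2*(-144)) = 22788*(-355325) + (3 - 373/2 + 72) = -8097146100 - 223/2 = -16194292423/2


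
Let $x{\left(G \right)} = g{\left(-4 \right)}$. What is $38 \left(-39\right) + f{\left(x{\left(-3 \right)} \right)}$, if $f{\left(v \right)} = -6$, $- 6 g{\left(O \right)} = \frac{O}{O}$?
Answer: $-1488$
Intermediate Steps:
$g{\left(O \right)} = - \frac{1}{6}$ ($g{\left(O \right)} = - \frac{O \frac{1}{O}}{6} = \left(- \frac{1}{6}\right) 1 = - \frac{1}{6}$)
$x{\left(G \right)} = - \frac{1}{6}$
$38 \left(-39\right) + f{\left(x{\left(-3 \right)} \right)} = 38 \left(-39\right) - 6 = -1482 - 6 = -1488$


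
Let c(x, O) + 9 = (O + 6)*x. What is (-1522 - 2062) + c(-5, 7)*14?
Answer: -4620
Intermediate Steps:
c(x, O) = -9 + x*(6 + O) (c(x, O) = -9 + (O + 6)*x = -9 + (6 + O)*x = -9 + x*(6 + O))
(-1522 - 2062) + c(-5, 7)*14 = (-1522 - 2062) + (-9 + 6*(-5) + 7*(-5))*14 = -3584 + (-9 - 30 - 35)*14 = -3584 - 74*14 = -3584 - 1036 = -4620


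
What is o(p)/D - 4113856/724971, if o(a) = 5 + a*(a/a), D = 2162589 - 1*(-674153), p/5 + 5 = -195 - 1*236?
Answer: -11671524909077/2056555684482 ≈ -5.6753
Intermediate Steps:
p = -2180 (p = -25 + 5*(-195 - 1*236) = -25 + 5*(-195 - 236) = -25 + 5*(-431) = -25 - 2155 = -2180)
D = 2836742 (D = 2162589 + 674153 = 2836742)
o(a) = 5 + a (o(a) = 5 + a*1 = 5 + a)
o(p)/D - 4113856/724971 = (5 - 2180)/2836742 - 4113856/724971 = -2175*1/2836742 - 4113856*1/724971 = -2175/2836742 - 4113856/724971 = -11671524909077/2056555684482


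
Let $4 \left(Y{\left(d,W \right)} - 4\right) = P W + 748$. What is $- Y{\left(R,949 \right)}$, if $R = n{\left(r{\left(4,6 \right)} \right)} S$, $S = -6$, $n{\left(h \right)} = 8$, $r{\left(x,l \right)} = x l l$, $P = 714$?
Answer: $- \frac{339175}{2} \approx -1.6959 \cdot 10^{5}$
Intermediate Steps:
$r{\left(x,l \right)} = x l^{2}$ ($r{\left(x,l \right)} = l x l = x l^{2}$)
$R = -48$ ($R = 8 \left(-6\right) = -48$)
$Y{\left(d,W \right)} = 191 + \frac{357 W}{2}$ ($Y{\left(d,W \right)} = 4 + \frac{714 W + 748}{4} = 4 + \frac{748 + 714 W}{4} = 4 + \left(187 + \frac{357 W}{2}\right) = 191 + \frac{357 W}{2}$)
$- Y{\left(R,949 \right)} = - (191 + \frac{357}{2} \cdot 949) = - (191 + \frac{338793}{2}) = \left(-1\right) \frac{339175}{2} = - \frac{339175}{2}$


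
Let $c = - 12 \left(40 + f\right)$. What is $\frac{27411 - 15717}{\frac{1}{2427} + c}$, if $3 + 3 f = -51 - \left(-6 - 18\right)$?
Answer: $- \frac{28381338}{873719} \approx -32.483$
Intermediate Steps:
$f = -10$ ($f = -1 + \frac{-51 - \left(-6 - 18\right)}{3} = -1 + \frac{-51 - -24}{3} = -1 + \frac{-51 + 24}{3} = -1 + \frac{1}{3} \left(-27\right) = -1 - 9 = -10$)
$c = -360$ ($c = - 12 \left(40 - 10\right) = \left(-12\right) 30 = -360$)
$\frac{27411 - 15717}{\frac{1}{2427} + c} = \frac{27411 - 15717}{\frac{1}{2427} - 360} = \frac{11694}{\frac{1}{2427} - 360} = \frac{11694}{- \frac{873719}{2427}} = 11694 \left(- \frac{2427}{873719}\right) = - \frac{28381338}{873719}$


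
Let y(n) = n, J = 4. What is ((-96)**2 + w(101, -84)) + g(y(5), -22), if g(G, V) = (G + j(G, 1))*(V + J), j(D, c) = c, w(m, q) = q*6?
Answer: 8604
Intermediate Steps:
w(m, q) = 6*q
g(G, V) = (1 + G)*(4 + V) (g(G, V) = (G + 1)*(V + 4) = (1 + G)*(4 + V))
((-96)**2 + w(101, -84)) + g(y(5), -22) = ((-96)**2 + 6*(-84)) + (4 - 22 + 4*5 + 5*(-22)) = (9216 - 504) + (4 - 22 + 20 - 110) = 8712 - 108 = 8604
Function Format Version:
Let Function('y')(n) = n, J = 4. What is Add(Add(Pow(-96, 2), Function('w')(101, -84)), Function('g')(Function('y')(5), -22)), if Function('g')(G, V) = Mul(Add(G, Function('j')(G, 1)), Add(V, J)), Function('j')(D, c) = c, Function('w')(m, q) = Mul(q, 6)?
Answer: 8604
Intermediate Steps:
Function('w')(m, q) = Mul(6, q)
Function('g')(G, V) = Mul(Add(1, G), Add(4, V)) (Function('g')(G, V) = Mul(Add(G, 1), Add(V, 4)) = Mul(Add(1, G), Add(4, V)))
Add(Add(Pow(-96, 2), Function('w')(101, -84)), Function('g')(Function('y')(5), -22)) = Add(Add(Pow(-96, 2), Mul(6, -84)), Add(4, -22, Mul(4, 5), Mul(5, -22))) = Add(Add(9216, -504), Add(4, -22, 20, -110)) = Add(8712, -108) = 8604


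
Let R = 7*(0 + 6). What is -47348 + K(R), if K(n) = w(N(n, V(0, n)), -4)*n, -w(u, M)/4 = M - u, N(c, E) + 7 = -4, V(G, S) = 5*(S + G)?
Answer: -48524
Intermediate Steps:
V(G, S) = 5*G + 5*S (V(G, S) = 5*(G + S) = 5*G + 5*S)
N(c, E) = -11 (N(c, E) = -7 - 4 = -11)
w(u, M) = -4*M + 4*u (w(u, M) = -4*(M - u) = -4*M + 4*u)
R = 42 (R = 7*6 = 42)
K(n) = -28*n (K(n) = (-4*(-4) + 4*(-11))*n = (16 - 44)*n = -28*n)
-47348 + K(R) = -47348 - 28*42 = -47348 - 1176 = -48524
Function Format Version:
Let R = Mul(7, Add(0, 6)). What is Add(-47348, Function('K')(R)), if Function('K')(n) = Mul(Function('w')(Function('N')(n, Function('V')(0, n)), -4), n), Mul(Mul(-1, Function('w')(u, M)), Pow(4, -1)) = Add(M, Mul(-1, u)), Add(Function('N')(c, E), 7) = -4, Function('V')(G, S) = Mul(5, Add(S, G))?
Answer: -48524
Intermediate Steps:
Function('V')(G, S) = Add(Mul(5, G), Mul(5, S)) (Function('V')(G, S) = Mul(5, Add(G, S)) = Add(Mul(5, G), Mul(5, S)))
Function('N')(c, E) = -11 (Function('N')(c, E) = Add(-7, -4) = -11)
Function('w')(u, M) = Add(Mul(-4, M), Mul(4, u)) (Function('w')(u, M) = Mul(-4, Add(M, Mul(-1, u))) = Add(Mul(-4, M), Mul(4, u)))
R = 42 (R = Mul(7, 6) = 42)
Function('K')(n) = Mul(-28, n) (Function('K')(n) = Mul(Add(Mul(-4, -4), Mul(4, -11)), n) = Mul(Add(16, -44), n) = Mul(-28, n))
Add(-47348, Function('K')(R)) = Add(-47348, Mul(-28, 42)) = Add(-47348, -1176) = -48524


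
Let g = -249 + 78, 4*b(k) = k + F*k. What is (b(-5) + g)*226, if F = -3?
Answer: -38081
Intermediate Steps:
b(k) = -k/2 (b(k) = (k - 3*k)/4 = (-2*k)/4 = -k/2)
g = -171
(b(-5) + g)*226 = (-1/2*(-5) - 171)*226 = (5/2 - 171)*226 = -337/2*226 = -38081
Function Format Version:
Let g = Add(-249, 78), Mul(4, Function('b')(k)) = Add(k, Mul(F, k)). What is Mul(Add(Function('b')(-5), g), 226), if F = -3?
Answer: -38081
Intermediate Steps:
Function('b')(k) = Mul(Rational(-1, 2), k) (Function('b')(k) = Mul(Rational(1, 4), Add(k, Mul(-3, k))) = Mul(Rational(1, 4), Mul(-2, k)) = Mul(Rational(-1, 2), k))
g = -171
Mul(Add(Function('b')(-5), g), 226) = Mul(Add(Mul(Rational(-1, 2), -5), -171), 226) = Mul(Add(Rational(5, 2), -171), 226) = Mul(Rational(-337, 2), 226) = -38081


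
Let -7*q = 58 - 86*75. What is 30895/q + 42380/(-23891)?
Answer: 4895894155/152711272 ≈ 32.060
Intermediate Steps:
q = 6392/7 (q = -(58 - 86*75)/7 = -(58 - 6450)/7 = -⅐*(-6392) = 6392/7 ≈ 913.14)
30895/q + 42380/(-23891) = 30895/(6392/7) + 42380/(-23891) = 30895*(7/6392) + 42380*(-1/23891) = 216265/6392 - 42380/23891 = 4895894155/152711272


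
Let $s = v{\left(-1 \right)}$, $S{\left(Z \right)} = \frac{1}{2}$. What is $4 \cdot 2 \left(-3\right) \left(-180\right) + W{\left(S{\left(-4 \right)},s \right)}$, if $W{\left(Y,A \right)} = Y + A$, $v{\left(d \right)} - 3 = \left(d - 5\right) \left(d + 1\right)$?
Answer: $\frac{8647}{2} \approx 4323.5$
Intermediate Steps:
$S{\left(Z \right)} = \frac{1}{2}$
$v{\left(d \right)} = 3 + \left(1 + d\right) \left(-5 + d\right)$ ($v{\left(d \right)} = 3 + \left(d - 5\right) \left(d + 1\right) = 3 + \left(-5 + d\right) \left(1 + d\right) = 3 + \left(1 + d\right) \left(-5 + d\right)$)
$s = 3$ ($s = -2 + \left(-1\right)^{2} - -4 = -2 + 1 + 4 = 3$)
$W{\left(Y,A \right)} = A + Y$
$4 \cdot 2 \left(-3\right) \left(-180\right) + W{\left(S{\left(-4 \right)},s \right)} = 4 \cdot 2 \left(-3\right) \left(-180\right) + \left(3 + \frac{1}{2}\right) = 8 \left(-3\right) \left(-180\right) + \frac{7}{2} = \left(-24\right) \left(-180\right) + \frac{7}{2} = 4320 + \frac{7}{2} = \frac{8647}{2}$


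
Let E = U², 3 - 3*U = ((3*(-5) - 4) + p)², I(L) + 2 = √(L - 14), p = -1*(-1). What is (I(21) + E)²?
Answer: (11447 + √7)² ≈ 1.3109e+8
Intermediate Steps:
p = 1
I(L) = -2 + √(-14 + L) (I(L) = -2 + √(L - 14) = -2 + √(-14 + L))
U = -107 (U = 1 - ((3*(-5) - 4) + 1)²/3 = 1 - ((-15 - 4) + 1)²/3 = 1 - (-19 + 1)²/3 = 1 - ⅓*(-18)² = 1 - ⅓*324 = 1 - 108 = -107)
E = 11449 (E = (-107)² = 11449)
(I(21) + E)² = ((-2 + √(-14 + 21)) + 11449)² = ((-2 + √7) + 11449)² = (11447 + √7)²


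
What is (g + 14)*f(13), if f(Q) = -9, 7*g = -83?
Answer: -135/7 ≈ -19.286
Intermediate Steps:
g = -83/7 (g = (1/7)*(-83) = -83/7 ≈ -11.857)
(g + 14)*f(13) = (-83/7 + 14)*(-9) = (15/7)*(-9) = -135/7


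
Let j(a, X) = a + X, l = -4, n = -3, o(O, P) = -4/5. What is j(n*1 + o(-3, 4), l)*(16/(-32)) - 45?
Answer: -411/10 ≈ -41.100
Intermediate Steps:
o(O, P) = -⅘ (o(O, P) = -4*⅕ = -⅘)
j(a, X) = X + a
j(n*1 + o(-3, 4), l)*(16/(-32)) - 45 = (-4 + (-3*1 - ⅘))*(16/(-32)) - 45 = (-4 + (-3 - ⅘))*(16*(-1/32)) - 45 = (-4 - 19/5)*(-½) - 45 = -39/5*(-½) - 45 = 39/10 - 45 = -411/10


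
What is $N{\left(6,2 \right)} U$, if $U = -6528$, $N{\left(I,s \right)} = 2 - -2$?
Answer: $-26112$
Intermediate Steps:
$N{\left(I,s \right)} = 4$ ($N{\left(I,s \right)} = 2 + 2 = 4$)
$N{\left(6,2 \right)} U = 4 \left(-6528\right) = -26112$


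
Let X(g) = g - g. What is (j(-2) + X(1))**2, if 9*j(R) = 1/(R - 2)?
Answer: 1/1296 ≈ 0.00077160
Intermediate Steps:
X(g) = 0
j(R) = 1/(9*(-2 + R)) (j(R) = 1/(9*(R - 2)) = 1/(9*(-2 + R)))
(j(-2) + X(1))**2 = (1/(9*(-2 - 2)) + 0)**2 = ((1/9)/(-4) + 0)**2 = ((1/9)*(-1/4) + 0)**2 = (-1/36 + 0)**2 = (-1/36)**2 = 1/1296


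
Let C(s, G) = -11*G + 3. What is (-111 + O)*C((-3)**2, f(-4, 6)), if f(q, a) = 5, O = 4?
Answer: 5564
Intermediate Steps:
C(s, G) = 3 - 11*G
(-111 + O)*C((-3)**2, f(-4, 6)) = (-111 + 4)*(3 - 11*5) = -107*(3 - 55) = -107*(-52) = 5564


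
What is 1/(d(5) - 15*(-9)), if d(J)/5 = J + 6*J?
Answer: 1/310 ≈ 0.0032258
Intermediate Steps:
d(J) = 35*J (d(J) = 5*(J + 6*J) = 5*(7*J) = 35*J)
1/(d(5) - 15*(-9)) = 1/(35*5 - 15*(-9)) = 1/(175 + 135) = 1/310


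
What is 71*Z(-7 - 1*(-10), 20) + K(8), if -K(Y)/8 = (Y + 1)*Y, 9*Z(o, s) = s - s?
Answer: -576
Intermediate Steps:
Z(o, s) = 0 (Z(o, s) = (s - s)/9 = (⅑)*0 = 0)
K(Y) = -8*Y*(1 + Y) (K(Y) = -8*(Y + 1)*Y = -8*(1 + Y)*Y = -8*Y*(1 + Y))
71*Z(-7 - 1*(-10), 20) + K(8) = 71*0 - 8*8*(1 + 8) = 0 - 8*8*9 = 0 - 576 = -576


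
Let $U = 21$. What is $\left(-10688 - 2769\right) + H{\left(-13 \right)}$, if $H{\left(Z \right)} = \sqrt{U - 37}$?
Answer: $-13457 + 4 i \approx -13457.0 + 4.0 i$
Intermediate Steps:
$H{\left(Z \right)} = 4 i$ ($H{\left(Z \right)} = \sqrt{21 - 37} = \sqrt{-16} = 4 i$)
$\left(-10688 - 2769\right) + H{\left(-13 \right)} = \left(-10688 - 2769\right) + 4 i = -13457 + 4 i$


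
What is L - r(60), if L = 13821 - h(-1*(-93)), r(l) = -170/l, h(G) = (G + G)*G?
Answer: -20845/6 ≈ -3474.2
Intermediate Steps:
h(G) = 2*G² (h(G) = (2*G)*G = 2*G²)
L = -3477 (L = 13821 - 2*(-1*(-93))² = 13821 - 2*93² = 13821 - 2*8649 = 13821 - 1*17298 = 13821 - 17298 = -3477)
L - r(60) = -3477 - (-170)/60 = -3477 - 1*(-17/6) = -3477 + 17/6 = -20845/6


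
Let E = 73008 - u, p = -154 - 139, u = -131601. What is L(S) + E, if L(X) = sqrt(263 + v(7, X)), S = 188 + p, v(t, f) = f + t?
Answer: 204609 + sqrt(165) ≈ 2.0462e+5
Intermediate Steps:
p = -293
S = -105 (S = 188 - 293 = -105)
E = 204609 (E = 73008 - 1*(-131601) = 73008 + 131601 = 204609)
L(X) = sqrt(270 + X) (L(X) = sqrt(263 + (X + 7)) = sqrt(263 + (7 + X)) = sqrt(270 + X))
L(S) + E = sqrt(270 - 105) + 204609 = sqrt(165) + 204609 = 204609 + sqrt(165)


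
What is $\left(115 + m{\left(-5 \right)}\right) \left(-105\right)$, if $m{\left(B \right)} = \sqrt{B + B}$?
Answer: $-12075 - 105 i \sqrt{10} \approx -12075.0 - 332.04 i$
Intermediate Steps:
$m{\left(B \right)} = \sqrt{2} \sqrt{B}$ ($m{\left(B \right)} = \sqrt{2 B} = \sqrt{2} \sqrt{B}$)
$\left(115 + m{\left(-5 \right)}\right) \left(-105\right) = \left(115 + \sqrt{2} \sqrt{-5}\right) \left(-105\right) = \left(115 + \sqrt{2} i \sqrt{5}\right) \left(-105\right) = \left(115 + i \sqrt{10}\right) \left(-105\right) = -12075 - 105 i \sqrt{10}$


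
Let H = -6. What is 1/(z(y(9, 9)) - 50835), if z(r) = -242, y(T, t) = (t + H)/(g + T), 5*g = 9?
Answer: -1/51077 ≈ -1.9578e-5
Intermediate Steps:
g = 9/5 (g = (⅕)*9 = 9/5 ≈ 1.8000)
y(T, t) = (-6 + t)/(9/5 + T) (y(T, t) = (t - 6)/(9/5 + T) = (-6 + t)/(9/5 + T))
1/(z(y(9, 9)) - 50835) = 1/(-242 - 50835) = 1/(-51077) = -1/51077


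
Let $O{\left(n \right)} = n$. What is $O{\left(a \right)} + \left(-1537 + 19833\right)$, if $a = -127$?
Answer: $18169$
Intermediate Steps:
$O{\left(a \right)} + \left(-1537 + 19833\right) = -127 + \left(-1537 + 19833\right) = -127 + 18296 = 18169$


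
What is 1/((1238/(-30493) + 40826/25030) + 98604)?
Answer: 381619895/37629855086619 ≈ 1.0141e-5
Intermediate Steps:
1/((1238/(-30493) + 40826/25030) + 98604) = 1/((1238*(-1/30493) + 40826*(1/25030)) + 98604) = 1/((-1238/30493 + 20413/12515) + 98604) = 1/(606960039/381619895 + 98604) = 1/(37629855086619/381619895) = 381619895/37629855086619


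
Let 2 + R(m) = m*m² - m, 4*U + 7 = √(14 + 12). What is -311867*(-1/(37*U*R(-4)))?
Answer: 4366138/26381 + 623734*√26/26381 ≈ 286.06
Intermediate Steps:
U = -7/4 + √26/4 (U = -7/4 + √(14 + 12)/4 = -7/4 + √26/4 ≈ -0.47524)
R(m) = -2 + m³ - m (R(m) = -2 + (m*m² - m) = -2 + (m³ - m) = -2 + m³ - m)
-311867*(-1/(37*U*R(-4))) = -311867*(-1/(37*(-7/4 + √26/4)*(-2 + (-4)³ - 1*(-4)))) = -311867*1/((259/4 - 37*√26/4)*(-2 - 64 + 4)) = -311867*(-1/(62*(259/4 - 37*√26/4))) = -311867/(-8029/2 + 1147*√26/2)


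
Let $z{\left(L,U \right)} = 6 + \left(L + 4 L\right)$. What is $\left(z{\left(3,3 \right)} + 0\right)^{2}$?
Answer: $441$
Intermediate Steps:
$z{\left(L,U \right)} = 6 + 5 L$
$\left(z{\left(3,3 \right)} + 0\right)^{2} = \left(\left(6 + 5 \cdot 3\right) + 0\right)^{2} = \left(\left(6 + 15\right) + 0\right)^{2} = \left(21 + 0\right)^{2} = 21^{2} = 441$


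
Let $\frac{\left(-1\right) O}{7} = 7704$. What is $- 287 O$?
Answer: $15477336$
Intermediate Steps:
$O = -53928$ ($O = \left(-7\right) 7704 = -53928$)
$- 287 O = \left(-287\right) \left(-53928\right) = 15477336$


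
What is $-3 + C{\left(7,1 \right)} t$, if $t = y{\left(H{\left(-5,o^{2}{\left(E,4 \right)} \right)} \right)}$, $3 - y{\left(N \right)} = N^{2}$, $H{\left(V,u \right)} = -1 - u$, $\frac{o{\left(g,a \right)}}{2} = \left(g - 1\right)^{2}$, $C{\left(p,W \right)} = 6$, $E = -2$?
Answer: $-633735$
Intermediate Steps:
$o{\left(g,a \right)} = 2 \left(-1 + g\right)^{2}$ ($o{\left(g,a \right)} = 2 \left(g - 1\right)^{2} = 2 \left(-1 + g\right)^{2}$)
$y{\left(N \right)} = 3 - N^{2}$
$t = -105622$ ($t = 3 - \left(-1 - \left(2 \left(-1 - 2\right)^{2}\right)^{2}\right)^{2} = 3 - \left(-1 - \left(2 \left(-3\right)^{2}\right)^{2}\right)^{2} = 3 - \left(-1 - \left(2 \cdot 9\right)^{2}\right)^{2} = 3 - \left(-1 - 18^{2}\right)^{2} = 3 - \left(-1 - 324\right)^{2} = 3 - \left(-325\right)^{2} = 3 - 105625 = -105622$)
$-3 + C{\left(7,1 \right)} t = -3 + 6 \left(-105622\right) = -3 - 633732 = -633735$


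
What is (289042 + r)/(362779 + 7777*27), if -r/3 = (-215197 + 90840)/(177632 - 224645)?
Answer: 4529452825/8975690618 ≈ 0.50464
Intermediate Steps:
r = -124357/15671 (r = -3*(-215197 + 90840)/(177632 - 224645) = -(-373071)/(-47013) = -(-373071)*(-1)/47013 = -3*124357/47013 = -124357/15671 ≈ -7.9355)
(289042 + r)/(362779 + 7777*27) = (289042 - 124357/15671)/(362779 + 7777*27) = 4529452825/(15671*(362779 + 209979)) = (4529452825/15671)/572758 = (4529452825/15671)*(1/572758) = 4529452825/8975690618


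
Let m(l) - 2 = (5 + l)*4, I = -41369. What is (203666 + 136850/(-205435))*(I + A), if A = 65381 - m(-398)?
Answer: 214070113886904/41087 ≈ 5.2102e+9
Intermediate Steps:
m(l) = 22 + 4*l (m(l) = 2 + (5 + l)*4 = 2 + (20 + 4*l) = 22 + 4*l)
A = 66951 (A = 65381 - (22 + 4*(-398)) = 65381 - (22 - 1592) = 65381 - 1*(-1570) = 65381 + 1570 = 66951)
(203666 + 136850/(-205435))*(I + A) = (203666 + 136850/(-205435))*(-41369 + 66951) = (203666 + 136850*(-1/205435))*25582 = (203666 - 27370/41087)*25582 = (8367997572/41087)*25582 = 214070113886904/41087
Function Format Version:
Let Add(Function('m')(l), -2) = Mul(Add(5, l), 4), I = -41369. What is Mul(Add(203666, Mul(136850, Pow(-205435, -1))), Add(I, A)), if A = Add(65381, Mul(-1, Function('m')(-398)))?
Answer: Rational(214070113886904, 41087) ≈ 5.2102e+9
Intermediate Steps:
Function('m')(l) = Add(22, Mul(4, l)) (Function('m')(l) = Add(2, Mul(Add(5, l), 4)) = Add(2, Add(20, Mul(4, l))) = Add(22, Mul(4, l)))
A = 66951 (A = Add(65381, Mul(-1, Add(22, Mul(4, -398)))) = Add(65381, Mul(-1, Add(22, -1592))) = Add(65381, Mul(-1, -1570)) = Add(65381, 1570) = 66951)
Mul(Add(203666, Mul(136850, Pow(-205435, -1))), Add(I, A)) = Mul(Add(203666, Mul(136850, Pow(-205435, -1))), Add(-41369, 66951)) = Mul(Add(203666, Mul(136850, Rational(-1, 205435))), 25582) = Mul(Add(203666, Rational(-27370, 41087)), 25582) = Mul(Rational(8367997572, 41087), 25582) = Rational(214070113886904, 41087)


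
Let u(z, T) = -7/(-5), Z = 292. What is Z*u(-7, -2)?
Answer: 2044/5 ≈ 408.80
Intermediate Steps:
u(z, T) = 7/5 (u(z, T) = -7*(-⅕) = 7/5)
Z*u(-7, -2) = 292*(7/5) = 2044/5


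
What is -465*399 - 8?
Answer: -185543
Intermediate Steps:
-465*399 - 8 = -185535 - 8 = -185543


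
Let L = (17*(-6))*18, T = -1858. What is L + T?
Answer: -3694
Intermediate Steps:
L = -1836 (L = -102*18 = -1836)
L + T = -1836 - 1858 = -3694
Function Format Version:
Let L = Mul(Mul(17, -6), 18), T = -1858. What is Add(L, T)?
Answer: -3694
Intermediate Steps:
L = -1836 (L = Mul(-102, 18) = -1836)
Add(L, T) = Add(-1836, -1858) = -3694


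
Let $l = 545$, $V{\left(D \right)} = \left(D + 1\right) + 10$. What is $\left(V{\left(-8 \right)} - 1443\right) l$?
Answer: $-784800$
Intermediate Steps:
$V{\left(D \right)} = 11 + D$ ($V{\left(D \right)} = \left(1 + D\right) + 10 = 11 + D$)
$\left(V{\left(-8 \right)} - 1443\right) l = \left(\left(11 - 8\right) - 1443\right) 545 = \left(3 - 1443\right) 545 = \left(-1440\right) 545 = -784800$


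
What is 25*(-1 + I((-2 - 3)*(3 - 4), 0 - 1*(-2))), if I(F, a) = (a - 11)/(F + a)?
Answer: -400/7 ≈ -57.143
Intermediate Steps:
I(F, a) = (-11 + a)/(F + a)
25*(-1 + I((-2 - 3)*(3 - 4), 0 - 1*(-2))) = 25*(-1 + (-11 + (0 - 1*(-2)))/((-2 - 3)*(3 - 4) + (0 - 1*(-2)))) = 25*(-1 + (-11 + (0 + 2))/(-5*(-1) + (0 + 2))) = 25*(-1 + (-11 + 2)/(5 + 2)) = 25*(-1 - 9/7) = 25*(-16/7) = -400/7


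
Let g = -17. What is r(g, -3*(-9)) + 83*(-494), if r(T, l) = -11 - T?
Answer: -40996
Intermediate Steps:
r(g, -3*(-9)) + 83*(-494) = (-11 - 1*(-17)) + 83*(-494) = (-11 + 17) - 41002 = 6 - 41002 = -40996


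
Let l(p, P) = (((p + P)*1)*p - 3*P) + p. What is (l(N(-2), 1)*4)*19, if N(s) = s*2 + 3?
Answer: -304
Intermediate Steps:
N(s) = 3 + 2*s (N(s) = 2*s + 3 = 3 + 2*s)
l(p, P) = p - 3*P + p*(P + p) (l(p, P) = (((P + p)*1)*p - 3*P) + p = ((P + p)*p - 3*P) + p = (p*(P + p) - 3*P) + p = (-3*P + p*(P + p)) + p = p - 3*P + p*(P + p))
(l(N(-2), 1)*4)*19 = (((3 + 2*(-2)) + (3 + 2*(-2))² - 3*1 + 1*(3 + 2*(-2)))*4)*19 = (((3 - 4) + (3 - 4)² - 3 + 1*(3 - 4))*4)*19 = ((-1 + (-1)² - 3 + 1*(-1))*4)*19 = ((-1 + 1 - 3 - 1)*4)*19 = -4*4*19 = -16*19 = -304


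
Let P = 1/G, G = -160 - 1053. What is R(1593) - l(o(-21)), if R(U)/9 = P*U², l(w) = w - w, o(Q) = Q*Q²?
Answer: -22838841/1213 ≈ -18828.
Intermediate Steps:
o(Q) = Q³
l(w) = 0
G = -1213
P = -1/1213 (P = 1/(-1213) = -1/1213 ≈ -0.00082440)
R(U) = -9*U²/1213 (R(U) = 9*(-U²/1213) = -9*U²/1213)
R(1593) - l(o(-21)) = -9/1213*1593² - 1*0 = -9/1213*2537649 + 0 = -22838841/1213 + 0 = -22838841/1213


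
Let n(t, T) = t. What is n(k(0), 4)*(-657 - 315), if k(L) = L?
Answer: 0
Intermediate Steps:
n(k(0), 4)*(-657 - 315) = 0*(-657 - 315) = 0*(-972) = 0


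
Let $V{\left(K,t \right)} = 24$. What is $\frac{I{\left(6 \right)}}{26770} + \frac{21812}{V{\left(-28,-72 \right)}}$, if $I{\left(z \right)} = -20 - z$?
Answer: $\frac{72988327}{80310} \approx 908.83$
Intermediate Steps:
$\frac{I{\left(6 \right)}}{26770} + \frac{21812}{V{\left(-28,-72 \right)}} = \frac{-20 - 6}{26770} + \frac{21812}{24} = \left(-20 - 6\right) \frac{1}{26770} + 21812 \cdot \frac{1}{24} = \left(-26\right) \frac{1}{26770} + \frac{5453}{6} = - \frac{13}{13385} + \frac{5453}{6} = \frac{72988327}{80310}$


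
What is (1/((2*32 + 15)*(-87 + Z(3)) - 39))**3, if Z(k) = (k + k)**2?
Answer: -1/67319802432 ≈ -1.4854e-11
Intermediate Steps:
Z(k) = 4*k**2 (Z(k) = (2*k)**2 = 4*k**2)
(1/((2*32 + 15)*(-87 + Z(3)) - 39))**3 = (1/((2*32 + 15)*(-87 + 4*3**2) - 39))**3 = (1/((64 + 15)*(-87 + 4*9) - 39))**3 = (1/(79*(-87 + 36) - 39))**3 = (1/(79*(-51) - 39))**3 = (1/(-4029 - 39))**3 = (1/(-4068))**3 = (-1/4068)**3 = -1/67319802432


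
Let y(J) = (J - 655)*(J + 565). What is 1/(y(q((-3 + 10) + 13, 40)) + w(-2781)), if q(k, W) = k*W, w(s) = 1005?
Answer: 1/198930 ≈ 5.0269e-6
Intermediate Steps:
q(k, W) = W*k
y(J) = (-655 + J)*(565 + J)
1/(y(q((-3 + 10) + 13, 40)) + w(-2781)) = 1/((-370075 + (40*((-3 + 10) + 13))² - 3600*((-3 + 10) + 13)) + 1005) = 1/((-370075 + (40*(7 + 13))² - 3600*(7 + 13)) + 1005) = 1/((-370075 + (40*20)² - 3600*20) + 1005) = 1/((-370075 + 800² - 90*800) + 1005) = 1/((-370075 + 640000 - 72000) + 1005) = 1/(197925 + 1005) = 1/198930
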